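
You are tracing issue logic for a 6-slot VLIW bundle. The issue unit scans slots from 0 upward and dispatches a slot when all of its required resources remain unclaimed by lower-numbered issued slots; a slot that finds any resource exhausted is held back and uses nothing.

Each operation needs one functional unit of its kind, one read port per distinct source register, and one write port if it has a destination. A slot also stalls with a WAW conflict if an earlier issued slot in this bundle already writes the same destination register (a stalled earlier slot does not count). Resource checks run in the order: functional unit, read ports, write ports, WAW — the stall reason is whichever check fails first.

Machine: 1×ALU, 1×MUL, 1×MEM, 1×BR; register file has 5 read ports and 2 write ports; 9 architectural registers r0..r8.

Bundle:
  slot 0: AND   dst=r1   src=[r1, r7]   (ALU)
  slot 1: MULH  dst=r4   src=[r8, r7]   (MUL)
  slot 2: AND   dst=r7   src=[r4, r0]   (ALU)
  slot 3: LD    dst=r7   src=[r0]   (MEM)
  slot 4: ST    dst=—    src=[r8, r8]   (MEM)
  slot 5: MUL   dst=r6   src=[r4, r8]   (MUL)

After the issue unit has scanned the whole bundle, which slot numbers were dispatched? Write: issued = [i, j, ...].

(0) want 1×ALU +2rd +1wr — yes → AL0|MU1|ME1|BR1|rd3|wr1
(1) want 1×MUL +2rd +1wr — yes → AL0|MU0|ME1|BR1|rd1|wr0
(2) want 1×ALU +2rd +1wr — FU → AL0|MU0|ME1|BR1|rd1|wr0
(3) want 1×MEM +1rd +1wr — WR_PORT → AL0|MU0|ME1|BR1|rd1|wr0
(4) want 1×MEM +1rd +0wr — yes → AL0|MU0|ME0|BR1|rd0|wr0
(5) want 1×MUL +2rd +1wr — FU → AL0|MU0|ME0|BR1|rd0|wr0

issued = [0, 1, 4]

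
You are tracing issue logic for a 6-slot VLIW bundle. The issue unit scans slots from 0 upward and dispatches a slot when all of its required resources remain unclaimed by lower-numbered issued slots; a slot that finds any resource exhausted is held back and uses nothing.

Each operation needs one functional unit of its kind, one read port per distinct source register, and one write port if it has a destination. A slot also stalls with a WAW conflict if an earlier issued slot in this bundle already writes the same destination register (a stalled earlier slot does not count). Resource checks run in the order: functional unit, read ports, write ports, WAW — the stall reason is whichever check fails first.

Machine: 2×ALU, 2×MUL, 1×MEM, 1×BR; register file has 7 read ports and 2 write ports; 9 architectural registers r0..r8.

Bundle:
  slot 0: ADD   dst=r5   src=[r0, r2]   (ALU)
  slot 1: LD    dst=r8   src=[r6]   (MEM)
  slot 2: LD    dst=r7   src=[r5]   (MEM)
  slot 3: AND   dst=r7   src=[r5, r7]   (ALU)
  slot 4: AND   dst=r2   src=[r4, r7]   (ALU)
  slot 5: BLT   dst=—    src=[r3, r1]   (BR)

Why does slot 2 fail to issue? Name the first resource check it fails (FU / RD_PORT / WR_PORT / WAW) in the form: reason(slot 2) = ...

slot 0 (ALU): ISSUE — free A1,Mu2,Ld1,B1 rp5 wp1
slot 1 (MEM): ISSUE — free A1,Mu2,Ld0,B1 rp4 wp0
slot 2 (MEM): stall FU — free A1,Mu2,Ld0,B1 rp4 wp0
slot 3 (ALU): stall WR_PORT — free A1,Mu2,Ld0,B1 rp4 wp0
slot 4 (ALU): stall WR_PORT — free A1,Mu2,Ld0,B1 rp4 wp0
slot 5 (BR): ISSUE — free A1,Mu2,Ld0,B0 rp2 wp0

reason(slot 2) = FU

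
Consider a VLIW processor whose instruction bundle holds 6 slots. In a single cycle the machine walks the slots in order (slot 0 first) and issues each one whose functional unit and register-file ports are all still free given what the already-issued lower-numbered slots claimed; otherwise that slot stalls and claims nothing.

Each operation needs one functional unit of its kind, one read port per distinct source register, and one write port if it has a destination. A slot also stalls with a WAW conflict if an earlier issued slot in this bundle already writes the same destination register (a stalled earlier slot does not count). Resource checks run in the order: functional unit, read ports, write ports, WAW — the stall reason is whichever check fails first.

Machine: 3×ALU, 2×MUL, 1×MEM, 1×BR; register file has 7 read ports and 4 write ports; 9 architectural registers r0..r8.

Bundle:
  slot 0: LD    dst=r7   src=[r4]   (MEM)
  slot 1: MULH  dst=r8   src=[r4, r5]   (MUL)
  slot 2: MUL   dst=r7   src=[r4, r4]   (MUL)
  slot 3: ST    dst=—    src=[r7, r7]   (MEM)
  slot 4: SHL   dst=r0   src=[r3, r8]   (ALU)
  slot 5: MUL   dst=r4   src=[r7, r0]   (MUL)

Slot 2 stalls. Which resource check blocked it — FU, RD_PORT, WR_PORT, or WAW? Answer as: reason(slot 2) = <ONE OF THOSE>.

reason(slot 2) = WAW

#0 MEM src=r4 dispatched  <A:3 Mu:2 Ld:0 B:1 rd:6 wr:3>
#1 MUL src=r4,r5 dispatched  <A:3 Mu:1 Ld:0 B:1 rd:4 wr:2>
#2 MUL src=r4,r4 held:WAW  <A:3 Mu:1 Ld:0 B:1 rd:4 wr:2>
#3 MEM src=r7,r7 held:FU  <A:3 Mu:1 Ld:0 B:1 rd:4 wr:2>
#4 ALU src=r3,r8 dispatched  <A:2 Mu:1 Ld:0 B:1 rd:2 wr:1>
#5 MUL src=r7,r0 dispatched  <A:2 Mu:0 Ld:0 B:1 rd:0 wr:0>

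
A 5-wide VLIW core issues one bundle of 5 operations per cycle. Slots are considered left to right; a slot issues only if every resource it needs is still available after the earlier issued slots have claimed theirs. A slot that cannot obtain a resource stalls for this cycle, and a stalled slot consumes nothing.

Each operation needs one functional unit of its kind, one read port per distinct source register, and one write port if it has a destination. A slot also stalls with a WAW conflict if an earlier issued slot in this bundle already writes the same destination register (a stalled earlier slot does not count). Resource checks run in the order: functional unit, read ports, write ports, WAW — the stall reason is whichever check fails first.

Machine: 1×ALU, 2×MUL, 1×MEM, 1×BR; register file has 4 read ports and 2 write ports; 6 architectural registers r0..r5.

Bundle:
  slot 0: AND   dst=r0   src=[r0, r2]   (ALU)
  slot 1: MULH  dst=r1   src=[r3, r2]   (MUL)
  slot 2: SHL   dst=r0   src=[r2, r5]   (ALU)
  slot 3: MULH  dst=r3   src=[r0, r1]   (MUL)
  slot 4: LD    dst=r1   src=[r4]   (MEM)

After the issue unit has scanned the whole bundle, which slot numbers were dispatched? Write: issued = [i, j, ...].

slot 0 (ALU): ISSUE — free A0,Mu2,Ld1,B1 rp2 wp1
slot 1 (MUL): ISSUE — free A0,Mu1,Ld1,B1 rp0 wp0
slot 2 (ALU): stall FU — free A0,Mu1,Ld1,B1 rp0 wp0
slot 3 (MUL): stall RD_PORT — free A0,Mu1,Ld1,B1 rp0 wp0
slot 4 (MEM): stall RD_PORT — free A0,Mu1,Ld1,B1 rp0 wp0

issued = [0, 1]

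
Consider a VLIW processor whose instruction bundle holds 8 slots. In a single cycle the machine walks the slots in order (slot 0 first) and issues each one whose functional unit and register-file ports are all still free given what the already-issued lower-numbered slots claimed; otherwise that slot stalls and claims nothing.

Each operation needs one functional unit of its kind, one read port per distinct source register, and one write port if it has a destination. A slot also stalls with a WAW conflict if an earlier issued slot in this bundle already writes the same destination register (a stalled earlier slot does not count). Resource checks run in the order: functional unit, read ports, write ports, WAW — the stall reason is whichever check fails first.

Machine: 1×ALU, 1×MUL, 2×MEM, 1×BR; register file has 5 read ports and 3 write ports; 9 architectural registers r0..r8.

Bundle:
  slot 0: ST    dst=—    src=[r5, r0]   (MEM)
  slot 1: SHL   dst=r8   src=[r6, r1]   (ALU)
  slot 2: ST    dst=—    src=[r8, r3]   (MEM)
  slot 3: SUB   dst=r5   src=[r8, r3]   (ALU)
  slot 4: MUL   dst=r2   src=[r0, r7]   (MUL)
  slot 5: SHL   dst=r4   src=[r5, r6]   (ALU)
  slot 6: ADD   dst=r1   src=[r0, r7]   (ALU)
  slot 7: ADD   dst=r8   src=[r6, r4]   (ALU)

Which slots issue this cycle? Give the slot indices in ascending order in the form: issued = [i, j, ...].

issued = [0, 1]

(0) want 1×MEM +2rd +0wr — yes → AL1|MU1|ME1|BR1|rd3|wr3
(1) want 1×ALU +2rd +1wr — yes → AL0|MU1|ME1|BR1|rd1|wr2
(2) want 1×MEM +2rd +0wr — RD_PORT → AL0|MU1|ME1|BR1|rd1|wr2
(3) want 1×ALU +2rd +1wr — FU → AL0|MU1|ME1|BR1|rd1|wr2
(4) want 1×MUL +2rd +1wr — RD_PORT → AL0|MU1|ME1|BR1|rd1|wr2
(5) want 1×ALU +2rd +1wr — FU → AL0|MU1|ME1|BR1|rd1|wr2
(6) want 1×ALU +2rd +1wr — FU → AL0|MU1|ME1|BR1|rd1|wr2
(7) want 1×ALU +2rd +1wr — FU → AL0|MU1|ME1|BR1|rd1|wr2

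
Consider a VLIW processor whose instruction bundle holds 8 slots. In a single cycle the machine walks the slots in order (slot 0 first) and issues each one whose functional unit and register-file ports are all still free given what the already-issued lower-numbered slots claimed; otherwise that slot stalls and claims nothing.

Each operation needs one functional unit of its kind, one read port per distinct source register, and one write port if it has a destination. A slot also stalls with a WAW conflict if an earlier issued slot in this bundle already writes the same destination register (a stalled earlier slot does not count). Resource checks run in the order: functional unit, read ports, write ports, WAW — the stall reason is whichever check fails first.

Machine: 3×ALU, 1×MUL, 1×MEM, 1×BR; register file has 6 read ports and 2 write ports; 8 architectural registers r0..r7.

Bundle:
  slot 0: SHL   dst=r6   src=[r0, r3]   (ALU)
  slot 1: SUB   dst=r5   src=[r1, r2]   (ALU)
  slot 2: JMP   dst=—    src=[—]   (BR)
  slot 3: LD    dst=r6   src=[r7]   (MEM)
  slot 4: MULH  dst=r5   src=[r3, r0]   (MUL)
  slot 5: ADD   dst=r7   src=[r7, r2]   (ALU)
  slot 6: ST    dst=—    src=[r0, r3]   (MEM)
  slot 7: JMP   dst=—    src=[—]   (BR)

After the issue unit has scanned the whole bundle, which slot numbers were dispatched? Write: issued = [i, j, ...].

issued = [0, 1, 2, 6]

(0) want 1×ALU +2rd +1wr — yes → AL2|MU1|ME1|BR1|rd4|wr1
(1) want 1×ALU +2rd +1wr — yes → AL1|MU1|ME1|BR1|rd2|wr0
(2) want 1×BR +0rd +0wr — yes → AL1|MU1|ME1|BR0|rd2|wr0
(3) want 1×MEM +1rd +1wr — WR_PORT → AL1|MU1|ME1|BR0|rd2|wr0
(4) want 1×MUL +2rd +1wr — WR_PORT → AL1|MU1|ME1|BR0|rd2|wr0
(5) want 1×ALU +2rd +1wr — WR_PORT → AL1|MU1|ME1|BR0|rd2|wr0
(6) want 1×MEM +2rd +0wr — yes → AL1|MU1|ME0|BR0|rd0|wr0
(7) want 1×BR +0rd +0wr — FU → AL1|MU1|ME0|BR0|rd0|wr0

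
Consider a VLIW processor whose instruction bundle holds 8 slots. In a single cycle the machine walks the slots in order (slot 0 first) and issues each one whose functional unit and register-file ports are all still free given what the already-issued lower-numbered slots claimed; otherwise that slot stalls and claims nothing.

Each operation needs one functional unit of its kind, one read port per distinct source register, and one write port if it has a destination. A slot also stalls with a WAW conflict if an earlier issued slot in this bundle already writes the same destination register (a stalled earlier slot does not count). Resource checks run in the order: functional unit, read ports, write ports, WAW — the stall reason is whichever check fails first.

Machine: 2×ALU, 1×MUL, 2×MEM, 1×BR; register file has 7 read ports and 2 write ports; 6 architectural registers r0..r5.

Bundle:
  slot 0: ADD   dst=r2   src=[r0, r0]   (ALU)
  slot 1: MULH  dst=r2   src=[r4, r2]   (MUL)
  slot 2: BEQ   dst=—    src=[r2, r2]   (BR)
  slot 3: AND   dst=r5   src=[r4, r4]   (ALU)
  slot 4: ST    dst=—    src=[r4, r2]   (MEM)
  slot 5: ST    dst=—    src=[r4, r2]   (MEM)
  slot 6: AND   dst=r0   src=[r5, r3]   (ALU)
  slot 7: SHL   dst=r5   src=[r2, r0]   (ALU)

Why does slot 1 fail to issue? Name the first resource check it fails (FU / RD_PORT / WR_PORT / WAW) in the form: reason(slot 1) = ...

reason(slot 1) = WAW

  0. ALU→r2 ⇒ go  {1A/1Mu/2Ld/1B | 6r 1w}
  1. MUL→r2 ⇒ no(WAW)  {1A/1Mu/2Ld/1B | 6r 1w}
  2. BR ⇒ go  {1A/1Mu/2Ld/0B | 5r 1w}
  3. ALU→r5 ⇒ go  {0A/1Mu/2Ld/0B | 4r 0w}
  4. MEM ⇒ go  {0A/1Mu/1Ld/0B | 2r 0w}
  5. MEM ⇒ go  {0A/1Mu/0Ld/0B | 0r 0w}
  6. ALU→r0 ⇒ no(FU)  {0A/1Mu/0Ld/0B | 0r 0w}
  7. ALU→r5 ⇒ no(FU)  {0A/1Mu/0Ld/0B | 0r 0w}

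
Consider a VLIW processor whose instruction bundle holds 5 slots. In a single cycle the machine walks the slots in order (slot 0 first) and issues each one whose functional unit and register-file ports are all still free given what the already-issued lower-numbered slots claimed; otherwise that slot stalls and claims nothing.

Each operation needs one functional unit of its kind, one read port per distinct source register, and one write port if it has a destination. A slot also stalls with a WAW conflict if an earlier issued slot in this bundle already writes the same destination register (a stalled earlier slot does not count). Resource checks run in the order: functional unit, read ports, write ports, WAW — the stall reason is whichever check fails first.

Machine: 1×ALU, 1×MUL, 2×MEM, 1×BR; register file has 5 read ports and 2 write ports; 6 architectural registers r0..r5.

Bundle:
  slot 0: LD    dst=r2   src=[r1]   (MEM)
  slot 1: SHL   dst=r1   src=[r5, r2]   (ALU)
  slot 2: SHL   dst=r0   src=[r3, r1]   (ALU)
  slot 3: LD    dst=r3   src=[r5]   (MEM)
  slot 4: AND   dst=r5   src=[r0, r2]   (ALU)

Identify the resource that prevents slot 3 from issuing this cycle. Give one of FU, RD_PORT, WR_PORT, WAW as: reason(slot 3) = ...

#0 MEM src=r1 dispatched  <A:1 Mu:1 Ld:1 B:1 rd:4 wr:1>
#1 ALU src=r5,r2 dispatched  <A:0 Mu:1 Ld:1 B:1 rd:2 wr:0>
#2 ALU src=r3,r1 held:FU  <A:0 Mu:1 Ld:1 B:1 rd:2 wr:0>
#3 MEM src=r5 held:WR_PORT  <A:0 Mu:1 Ld:1 B:1 rd:2 wr:0>
#4 ALU src=r0,r2 held:FU  <A:0 Mu:1 Ld:1 B:1 rd:2 wr:0>

reason(slot 3) = WR_PORT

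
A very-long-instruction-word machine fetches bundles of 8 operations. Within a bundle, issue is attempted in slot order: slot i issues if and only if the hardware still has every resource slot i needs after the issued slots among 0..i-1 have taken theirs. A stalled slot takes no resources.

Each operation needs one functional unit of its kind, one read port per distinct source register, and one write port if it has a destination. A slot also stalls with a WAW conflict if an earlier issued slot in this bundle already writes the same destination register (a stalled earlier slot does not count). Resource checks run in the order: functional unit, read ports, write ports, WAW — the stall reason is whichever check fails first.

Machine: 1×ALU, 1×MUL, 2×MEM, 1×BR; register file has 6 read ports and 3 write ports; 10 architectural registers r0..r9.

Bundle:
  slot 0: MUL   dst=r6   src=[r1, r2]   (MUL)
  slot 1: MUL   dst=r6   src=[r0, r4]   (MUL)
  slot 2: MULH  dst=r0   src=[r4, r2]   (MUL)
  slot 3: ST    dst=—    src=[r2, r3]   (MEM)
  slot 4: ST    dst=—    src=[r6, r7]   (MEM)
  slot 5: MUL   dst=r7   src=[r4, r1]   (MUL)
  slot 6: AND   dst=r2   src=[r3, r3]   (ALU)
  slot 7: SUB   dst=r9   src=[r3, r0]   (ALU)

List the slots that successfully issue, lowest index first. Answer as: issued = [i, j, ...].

issued = [0, 3, 4]

#0 MUL src=r1,r2 dispatched  <A:1 Mu:0 Ld:2 B:1 rd:4 wr:2>
#1 MUL src=r0,r4 held:FU  <A:1 Mu:0 Ld:2 B:1 rd:4 wr:2>
#2 MUL src=r4,r2 held:FU  <A:1 Mu:0 Ld:2 B:1 rd:4 wr:2>
#3 MEM src=r2,r3 dispatched  <A:1 Mu:0 Ld:1 B:1 rd:2 wr:2>
#4 MEM src=r6,r7 dispatched  <A:1 Mu:0 Ld:0 B:1 rd:0 wr:2>
#5 MUL src=r4,r1 held:FU  <A:1 Mu:0 Ld:0 B:1 rd:0 wr:2>
#6 ALU src=r3,r3 held:RD_PORT  <A:1 Mu:0 Ld:0 B:1 rd:0 wr:2>
#7 ALU src=r3,r0 held:RD_PORT  <A:1 Mu:0 Ld:0 B:1 rd:0 wr:2>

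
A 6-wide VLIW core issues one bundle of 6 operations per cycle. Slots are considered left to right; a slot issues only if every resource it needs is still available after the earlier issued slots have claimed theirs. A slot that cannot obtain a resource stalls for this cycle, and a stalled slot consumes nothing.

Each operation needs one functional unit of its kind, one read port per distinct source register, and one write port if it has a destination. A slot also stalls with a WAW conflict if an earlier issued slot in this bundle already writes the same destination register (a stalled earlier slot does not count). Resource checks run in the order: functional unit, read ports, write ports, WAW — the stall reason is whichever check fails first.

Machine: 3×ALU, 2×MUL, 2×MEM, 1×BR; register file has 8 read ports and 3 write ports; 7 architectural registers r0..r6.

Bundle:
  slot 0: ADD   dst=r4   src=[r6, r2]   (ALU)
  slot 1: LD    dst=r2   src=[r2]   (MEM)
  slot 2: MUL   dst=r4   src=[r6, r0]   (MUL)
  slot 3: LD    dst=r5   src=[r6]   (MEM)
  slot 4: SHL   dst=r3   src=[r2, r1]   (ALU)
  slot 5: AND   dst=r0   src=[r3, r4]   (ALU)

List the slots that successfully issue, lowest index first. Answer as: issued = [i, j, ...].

issued = [0, 1, 3]

#0 ALU src=r6,r2 dispatched  <A:2 Mu:2 Ld:2 B:1 rd:6 wr:2>
#1 MEM src=r2 dispatched  <A:2 Mu:2 Ld:1 B:1 rd:5 wr:1>
#2 MUL src=r6,r0 held:WAW  <A:2 Mu:2 Ld:1 B:1 rd:5 wr:1>
#3 MEM src=r6 dispatched  <A:2 Mu:2 Ld:0 B:1 rd:4 wr:0>
#4 ALU src=r2,r1 held:WR_PORT  <A:2 Mu:2 Ld:0 B:1 rd:4 wr:0>
#5 ALU src=r3,r4 held:WR_PORT  <A:2 Mu:2 Ld:0 B:1 rd:4 wr:0>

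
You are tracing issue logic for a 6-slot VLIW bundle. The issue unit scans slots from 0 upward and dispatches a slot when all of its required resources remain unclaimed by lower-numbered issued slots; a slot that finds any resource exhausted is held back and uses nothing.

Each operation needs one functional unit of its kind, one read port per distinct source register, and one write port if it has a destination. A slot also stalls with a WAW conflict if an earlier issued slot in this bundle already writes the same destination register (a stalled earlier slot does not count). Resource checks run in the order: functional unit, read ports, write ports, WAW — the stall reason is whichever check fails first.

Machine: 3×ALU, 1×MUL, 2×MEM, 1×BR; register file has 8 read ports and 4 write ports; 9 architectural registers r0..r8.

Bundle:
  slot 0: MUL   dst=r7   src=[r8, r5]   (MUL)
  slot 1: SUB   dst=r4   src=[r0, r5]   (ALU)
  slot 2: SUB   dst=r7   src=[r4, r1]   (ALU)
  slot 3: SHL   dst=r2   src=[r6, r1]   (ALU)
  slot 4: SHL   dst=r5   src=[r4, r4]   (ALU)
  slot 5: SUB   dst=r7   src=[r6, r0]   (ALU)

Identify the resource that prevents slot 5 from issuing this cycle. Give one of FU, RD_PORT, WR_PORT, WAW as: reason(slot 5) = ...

#0 MUL src=r8,r5 dispatched  <A:3 Mu:0 Ld:2 B:1 rd:6 wr:3>
#1 ALU src=r0,r5 dispatched  <A:2 Mu:0 Ld:2 B:1 rd:4 wr:2>
#2 ALU src=r4,r1 held:WAW  <A:2 Mu:0 Ld:2 B:1 rd:4 wr:2>
#3 ALU src=r6,r1 dispatched  <A:1 Mu:0 Ld:2 B:1 rd:2 wr:1>
#4 ALU src=r4,r4 dispatched  <A:0 Mu:0 Ld:2 B:1 rd:1 wr:0>
#5 ALU src=r6,r0 held:FU  <A:0 Mu:0 Ld:2 B:1 rd:1 wr:0>

reason(slot 5) = FU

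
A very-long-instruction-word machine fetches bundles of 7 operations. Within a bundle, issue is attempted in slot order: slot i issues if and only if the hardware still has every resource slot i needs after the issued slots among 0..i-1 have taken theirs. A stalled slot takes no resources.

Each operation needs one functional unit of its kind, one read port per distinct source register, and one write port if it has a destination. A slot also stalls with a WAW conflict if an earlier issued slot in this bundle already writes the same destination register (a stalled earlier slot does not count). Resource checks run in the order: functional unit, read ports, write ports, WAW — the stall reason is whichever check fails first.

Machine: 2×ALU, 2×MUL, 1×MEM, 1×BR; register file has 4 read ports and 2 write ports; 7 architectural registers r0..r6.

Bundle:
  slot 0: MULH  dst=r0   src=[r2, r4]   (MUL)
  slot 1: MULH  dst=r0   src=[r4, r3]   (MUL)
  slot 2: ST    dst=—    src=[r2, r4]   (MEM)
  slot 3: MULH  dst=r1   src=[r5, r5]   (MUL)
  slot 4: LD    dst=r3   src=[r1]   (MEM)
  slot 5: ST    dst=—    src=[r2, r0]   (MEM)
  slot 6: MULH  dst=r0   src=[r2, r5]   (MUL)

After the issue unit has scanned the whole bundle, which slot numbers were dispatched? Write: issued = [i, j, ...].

issued = [0, 2]

slot 0 (MUL): ISSUE — free A2,Mu1,Ld1,B1 rp2 wp1
slot 1 (MUL): stall WAW — free A2,Mu1,Ld1,B1 rp2 wp1
slot 2 (MEM): ISSUE — free A2,Mu1,Ld0,B1 rp0 wp1
slot 3 (MUL): stall RD_PORT — free A2,Mu1,Ld0,B1 rp0 wp1
slot 4 (MEM): stall FU — free A2,Mu1,Ld0,B1 rp0 wp1
slot 5 (MEM): stall FU — free A2,Mu1,Ld0,B1 rp0 wp1
slot 6 (MUL): stall RD_PORT — free A2,Mu1,Ld0,B1 rp0 wp1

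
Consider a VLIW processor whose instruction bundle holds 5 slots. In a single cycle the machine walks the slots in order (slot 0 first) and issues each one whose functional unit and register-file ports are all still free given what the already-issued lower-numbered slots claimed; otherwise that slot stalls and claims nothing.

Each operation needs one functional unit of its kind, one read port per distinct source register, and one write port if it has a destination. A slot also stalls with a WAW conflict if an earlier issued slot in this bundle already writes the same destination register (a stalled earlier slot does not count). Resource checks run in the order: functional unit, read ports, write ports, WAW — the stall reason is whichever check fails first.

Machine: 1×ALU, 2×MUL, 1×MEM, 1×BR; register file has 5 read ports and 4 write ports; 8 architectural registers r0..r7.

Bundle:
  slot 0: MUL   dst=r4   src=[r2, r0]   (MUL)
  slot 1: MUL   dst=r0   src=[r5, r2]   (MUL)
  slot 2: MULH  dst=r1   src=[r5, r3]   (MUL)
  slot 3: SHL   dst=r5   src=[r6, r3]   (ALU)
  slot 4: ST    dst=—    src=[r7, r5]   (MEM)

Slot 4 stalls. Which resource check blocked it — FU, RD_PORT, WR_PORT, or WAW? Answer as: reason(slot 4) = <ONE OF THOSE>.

[0] MUL needs rd=2 wr=1: ok; after: ALU=1 MUL=1 MEM=1 BR=1, R=3, W=3
[1] MUL needs rd=2 wr=1: ok; after: ALU=1 MUL=0 MEM=1 BR=1, R=1, W=2
[2] MUL needs rd=2 wr=1: FU; after: ALU=1 MUL=0 MEM=1 BR=1, R=1, W=2
[3] ALU needs rd=2 wr=1: RD_PORT; after: ALU=1 MUL=0 MEM=1 BR=1, R=1, W=2
[4] MEM needs rd=2 wr=0: RD_PORT; after: ALU=1 MUL=0 MEM=1 BR=1, R=1, W=2

reason(slot 4) = RD_PORT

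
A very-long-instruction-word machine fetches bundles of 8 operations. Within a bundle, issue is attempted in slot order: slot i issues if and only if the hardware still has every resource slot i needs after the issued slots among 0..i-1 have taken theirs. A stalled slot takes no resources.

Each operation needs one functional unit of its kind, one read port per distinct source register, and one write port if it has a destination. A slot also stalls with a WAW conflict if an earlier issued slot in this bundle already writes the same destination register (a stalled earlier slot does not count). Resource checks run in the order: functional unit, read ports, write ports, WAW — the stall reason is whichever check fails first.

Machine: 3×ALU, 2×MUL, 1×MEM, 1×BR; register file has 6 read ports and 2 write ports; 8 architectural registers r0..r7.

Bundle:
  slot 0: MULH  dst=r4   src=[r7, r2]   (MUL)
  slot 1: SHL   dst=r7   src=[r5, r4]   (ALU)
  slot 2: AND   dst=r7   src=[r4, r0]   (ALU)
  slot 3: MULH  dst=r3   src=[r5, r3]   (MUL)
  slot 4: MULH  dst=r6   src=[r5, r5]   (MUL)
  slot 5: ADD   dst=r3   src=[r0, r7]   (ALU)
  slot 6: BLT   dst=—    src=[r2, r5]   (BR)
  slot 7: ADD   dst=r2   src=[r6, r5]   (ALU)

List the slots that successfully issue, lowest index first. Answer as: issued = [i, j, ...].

issued = [0, 1, 6]

[0] MUL needs rd=2 wr=1: ok; after: ALU=3 MUL=1 MEM=1 BR=1, R=4, W=1
[1] ALU needs rd=2 wr=1: ok; after: ALU=2 MUL=1 MEM=1 BR=1, R=2, W=0
[2] ALU needs rd=2 wr=1: WR_PORT; after: ALU=2 MUL=1 MEM=1 BR=1, R=2, W=0
[3] MUL needs rd=2 wr=1: WR_PORT; after: ALU=2 MUL=1 MEM=1 BR=1, R=2, W=0
[4] MUL needs rd=1 wr=1: WR_PORT; after: ALU=2 MUL=1 MEM=1 BR=1, R=2, W=0
[5] ALU needs rd=2 wr=1: WR_PORT; after: ALU=2 MUL=1 MEM=1 BR=1, R=2, W=0
[6] BR needs rd=2 wr=0: ok; after: ALU=2 MUL=1 MEM=1 BR=0, R=0, W=0
[7] ALU needs rd=2 wr=1: RD_PORT; after: ALU=2 MUL=1 MEM=1 BR=0, R=0, W=0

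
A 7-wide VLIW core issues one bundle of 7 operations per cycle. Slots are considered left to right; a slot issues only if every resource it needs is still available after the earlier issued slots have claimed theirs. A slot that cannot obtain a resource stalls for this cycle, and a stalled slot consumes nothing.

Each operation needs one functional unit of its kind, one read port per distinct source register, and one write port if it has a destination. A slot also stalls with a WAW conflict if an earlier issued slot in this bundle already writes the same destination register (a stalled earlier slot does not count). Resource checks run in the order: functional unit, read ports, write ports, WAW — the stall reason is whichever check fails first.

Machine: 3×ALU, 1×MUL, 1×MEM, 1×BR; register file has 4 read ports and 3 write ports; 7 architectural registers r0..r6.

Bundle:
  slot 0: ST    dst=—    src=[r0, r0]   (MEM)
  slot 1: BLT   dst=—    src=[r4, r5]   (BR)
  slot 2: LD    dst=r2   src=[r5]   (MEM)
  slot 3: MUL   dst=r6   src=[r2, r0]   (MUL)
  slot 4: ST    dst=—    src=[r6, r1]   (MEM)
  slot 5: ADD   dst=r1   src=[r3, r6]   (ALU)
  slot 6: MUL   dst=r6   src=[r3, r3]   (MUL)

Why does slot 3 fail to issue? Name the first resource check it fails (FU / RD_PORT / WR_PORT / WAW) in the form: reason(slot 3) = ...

reason(slot 3) = RD_PORT

[0] MEM needs rd=1 wr=0: ok; after: ALU=3 MUL=1 MEM=0 BR=1, R=3, W=3
[1] BR needs rd=2 wr=0: ok; after: ALU=3 MUL=1 MEM=0 BR=0, R=1, W=3
[2] MEM needs rd=1 wr=1: FU; after: ALU=3 MUL=1 MEM=0 BR=0, R=1, W=3
[3] MUL needs rd=2 wr=1: RD_PORT; after: ALU=3 MUL=1 MEM=0 BR=0, R=1, W=3
[4] MEM needs rd=2 wr=0: FU; after: ALU=3 MUL=1 MEM=0 BR=0, R=1, W=3
[5] ALU needs rd=2 wr=1: RD_PORT; after: ALU=3 MUL=1 MEM=0 BR=0, R=1, W=3
[6] MUL needs rd=1 wr=1: ok; after: ALU=3 MUL=0 MEM=0 BR=0, R=0, W=2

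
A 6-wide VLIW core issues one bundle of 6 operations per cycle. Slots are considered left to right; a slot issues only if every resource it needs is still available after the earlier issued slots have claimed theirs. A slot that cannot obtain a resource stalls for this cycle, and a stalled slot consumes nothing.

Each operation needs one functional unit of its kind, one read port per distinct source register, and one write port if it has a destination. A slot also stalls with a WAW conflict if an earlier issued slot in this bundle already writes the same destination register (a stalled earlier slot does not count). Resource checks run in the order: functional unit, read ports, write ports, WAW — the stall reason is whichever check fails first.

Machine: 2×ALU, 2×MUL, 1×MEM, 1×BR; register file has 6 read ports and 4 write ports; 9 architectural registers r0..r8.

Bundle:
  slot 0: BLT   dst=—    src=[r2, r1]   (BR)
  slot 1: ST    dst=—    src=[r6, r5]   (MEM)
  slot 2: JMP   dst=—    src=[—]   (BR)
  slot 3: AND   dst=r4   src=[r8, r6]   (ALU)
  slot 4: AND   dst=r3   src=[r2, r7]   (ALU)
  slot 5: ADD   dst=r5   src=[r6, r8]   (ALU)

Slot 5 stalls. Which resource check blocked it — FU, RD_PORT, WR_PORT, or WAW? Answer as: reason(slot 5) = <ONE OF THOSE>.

(0) want 1×BR +2rd +0wr — yes → AL2|MU2|ME1|BR0|rd4|wr4
(1) want 1×MEM +2rd +0wr — yes → AL2|MU2|ME0|BR0|rd2|wr4
(2) want 1×BR +0rd +0wr — FU → AL2|MU2|ME0|BR0|rd2|wr4
(3) want 1×ALU +2rd +1wr — yes → AL1|MU2|ME0|BR0|rd0|wr3
(4) want 1×ALU +2rd +1wr — RD_PORT → AL1|MU2|ME0|BR0|rd0|wr3
(5) want 1×ALU +2rd +1wr — RD_PORT → AL1|MU2|ME0|BR0|rd0|wr3

reason(slot 5) = RD_PORT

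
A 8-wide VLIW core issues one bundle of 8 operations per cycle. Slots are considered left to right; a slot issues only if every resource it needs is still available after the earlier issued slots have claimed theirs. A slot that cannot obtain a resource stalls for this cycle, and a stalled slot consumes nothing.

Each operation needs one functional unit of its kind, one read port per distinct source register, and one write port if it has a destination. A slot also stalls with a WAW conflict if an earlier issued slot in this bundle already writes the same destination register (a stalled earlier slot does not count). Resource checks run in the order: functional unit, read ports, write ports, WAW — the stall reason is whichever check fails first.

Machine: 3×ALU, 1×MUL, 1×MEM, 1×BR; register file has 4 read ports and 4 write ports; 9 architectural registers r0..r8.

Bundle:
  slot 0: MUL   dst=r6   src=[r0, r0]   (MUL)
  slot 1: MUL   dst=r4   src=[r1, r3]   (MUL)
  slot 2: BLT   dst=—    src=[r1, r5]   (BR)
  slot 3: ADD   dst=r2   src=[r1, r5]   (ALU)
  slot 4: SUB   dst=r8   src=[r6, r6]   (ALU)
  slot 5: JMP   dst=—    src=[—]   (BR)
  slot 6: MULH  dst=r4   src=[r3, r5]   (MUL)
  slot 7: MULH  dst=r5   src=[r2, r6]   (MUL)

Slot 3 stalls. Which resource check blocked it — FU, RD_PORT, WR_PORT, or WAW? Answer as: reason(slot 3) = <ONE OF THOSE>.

(0) want 1×MUL +1rd +1wr — yes → AL3|MU0|ME1|BR1|rd3|wr3
(1) want 1×MUL +2rd +1wr — FU → AL3|MU0|ME1|BR1|rd3|wr3
(2) want 1×BR +2rd +0wr — yes → AL3|MU0|ME1|BR0|rd1|wr3
(3) want 1×ALU +2rd +1wr — RD_PORT → AL3|MU0|ME1|BR0|rd1|wr3
(4) want 1×ALU +1rd +1wr — yes → AL2|MU0|ME1|BR0|rd0|wr2
(5) want 1×BR +0rd +0wr — FU → AL2|MU0|ME1|BR0|rd0|wr2
(6) want 1×MUL +2rd +1wr — FU → AL2|MU0|ME1|BR0|rd0|wr2
(7) want 1×MUL +2rd +1wr — FU → AL2|MU0|ME1|BR0|rd0|wr2

reason(slot 3) = RD_PORT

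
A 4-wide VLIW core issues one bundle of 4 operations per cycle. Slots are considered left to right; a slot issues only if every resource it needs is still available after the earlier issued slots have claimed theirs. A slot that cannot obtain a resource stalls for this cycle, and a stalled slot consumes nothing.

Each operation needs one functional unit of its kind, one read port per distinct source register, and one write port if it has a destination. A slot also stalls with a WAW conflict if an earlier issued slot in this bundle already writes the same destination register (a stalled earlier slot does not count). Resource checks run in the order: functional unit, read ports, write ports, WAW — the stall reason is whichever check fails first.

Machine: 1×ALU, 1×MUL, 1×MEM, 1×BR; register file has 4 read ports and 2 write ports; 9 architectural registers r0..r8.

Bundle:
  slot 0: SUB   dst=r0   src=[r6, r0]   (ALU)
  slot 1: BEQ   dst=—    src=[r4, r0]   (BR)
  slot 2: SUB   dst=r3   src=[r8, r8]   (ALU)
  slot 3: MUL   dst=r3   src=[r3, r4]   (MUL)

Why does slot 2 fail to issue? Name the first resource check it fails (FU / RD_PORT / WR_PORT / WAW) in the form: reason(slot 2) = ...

reason(slot 2) = FU

[0] ALU needs rd=2 wr=1: ok; after: ALU=0 MUL=1 MEM=1 BR=1, R=2, W=1
[1] BR needs rd=2 wr=0: ok; after: ALU=0 MUL=1 MEM=1 BR=0, R=0, W=1
[2] ALU needs rd=1 wr=1: FU; after: ALU=0 MUL=1 MEM=1 BR=0, R=0, W=1
[3] MUL needs rd=2 wr=1: RD_PORT; after: ALU=0 MUL=1 MEM=1 BR=0, R=0, W=1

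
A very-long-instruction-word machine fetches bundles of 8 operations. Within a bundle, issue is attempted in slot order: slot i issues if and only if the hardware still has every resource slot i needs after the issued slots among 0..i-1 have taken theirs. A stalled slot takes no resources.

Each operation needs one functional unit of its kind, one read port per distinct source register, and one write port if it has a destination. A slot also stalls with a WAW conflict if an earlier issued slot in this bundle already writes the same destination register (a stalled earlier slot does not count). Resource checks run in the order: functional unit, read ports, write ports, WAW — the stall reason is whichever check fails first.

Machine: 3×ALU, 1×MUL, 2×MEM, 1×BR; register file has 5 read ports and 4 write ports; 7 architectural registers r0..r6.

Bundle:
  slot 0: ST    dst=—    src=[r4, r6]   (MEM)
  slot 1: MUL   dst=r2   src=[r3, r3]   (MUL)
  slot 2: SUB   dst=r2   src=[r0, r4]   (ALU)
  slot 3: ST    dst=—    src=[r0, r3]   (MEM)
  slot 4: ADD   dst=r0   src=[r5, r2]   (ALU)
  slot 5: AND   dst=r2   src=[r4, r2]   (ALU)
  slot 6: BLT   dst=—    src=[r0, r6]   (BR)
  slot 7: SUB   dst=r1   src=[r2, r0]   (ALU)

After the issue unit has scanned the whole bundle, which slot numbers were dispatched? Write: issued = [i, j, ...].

  0. MEM ⇒ go  {3A/1Mu/1Ld/1B | 3r 4w}
  1. MUL→r2 ⇒ go  {3A/0Mu/1Ld/1B | 2r 3w}
  2. ALU→r2 ⇒ no(WAW)  {3A/0Mu/1Ld/1B | 2r 3w}
  3. MEM ⇒ go  {3A/0Mu/0Ld/1B | 0r 3w}
  4. ALU→r0 ⇒ no(RD_PORT)  {3A/0Mu/0Ld/1B | 0r 3w}
  5. ALU→r2 ⇒ no(RD_PORT)  {3A/0Mu/0Ld/1B | 0r 3w}
  6. BR ⇒ no(RD_PORT)  {3A/0Mu/0Ld/1B | 0r 3w}
  7. ALU→r1 ⇒ no(RD_PORT)  {3A/0Mu/0Ld/1B | 0r 3w}

issued = [0, 1, 3]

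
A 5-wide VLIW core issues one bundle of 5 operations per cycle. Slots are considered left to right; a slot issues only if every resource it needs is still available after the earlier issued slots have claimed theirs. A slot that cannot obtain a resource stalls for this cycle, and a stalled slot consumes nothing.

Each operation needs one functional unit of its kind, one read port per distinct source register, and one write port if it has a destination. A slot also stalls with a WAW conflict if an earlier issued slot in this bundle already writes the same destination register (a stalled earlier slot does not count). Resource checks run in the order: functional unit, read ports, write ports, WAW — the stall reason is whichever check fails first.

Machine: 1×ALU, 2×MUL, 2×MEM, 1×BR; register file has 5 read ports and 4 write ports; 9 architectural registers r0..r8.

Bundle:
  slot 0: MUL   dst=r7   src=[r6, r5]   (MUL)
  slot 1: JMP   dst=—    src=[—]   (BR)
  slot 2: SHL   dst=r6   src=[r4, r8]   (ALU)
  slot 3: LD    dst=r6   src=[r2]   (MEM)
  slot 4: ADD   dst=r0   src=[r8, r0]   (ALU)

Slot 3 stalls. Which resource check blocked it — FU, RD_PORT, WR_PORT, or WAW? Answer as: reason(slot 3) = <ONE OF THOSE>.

reason(slot 3) = WAW

#0 MUL src=r6,r5 dispatched  <A:1 Mu:1 Ld:2 B:1 rd:3 wr:3>
#1 BR src=- dispatched  <A:1 Mu:1 Ld:2 B:0 rd:3 wr:3>
#2 ALU src=r4,r8 dispatched  <A:0 Mu:1 Ld:2 B:0 rd:1 wr:2>
#3 MEM src=r2 held:WAW  <A:0 Mu:1 Ld:2 B:0 rd:1 wr:2>
#4 ALU src=r8,r0 held:FU  <A:0 Mu:1 Ld:2 B:0 rd:1 wr:2>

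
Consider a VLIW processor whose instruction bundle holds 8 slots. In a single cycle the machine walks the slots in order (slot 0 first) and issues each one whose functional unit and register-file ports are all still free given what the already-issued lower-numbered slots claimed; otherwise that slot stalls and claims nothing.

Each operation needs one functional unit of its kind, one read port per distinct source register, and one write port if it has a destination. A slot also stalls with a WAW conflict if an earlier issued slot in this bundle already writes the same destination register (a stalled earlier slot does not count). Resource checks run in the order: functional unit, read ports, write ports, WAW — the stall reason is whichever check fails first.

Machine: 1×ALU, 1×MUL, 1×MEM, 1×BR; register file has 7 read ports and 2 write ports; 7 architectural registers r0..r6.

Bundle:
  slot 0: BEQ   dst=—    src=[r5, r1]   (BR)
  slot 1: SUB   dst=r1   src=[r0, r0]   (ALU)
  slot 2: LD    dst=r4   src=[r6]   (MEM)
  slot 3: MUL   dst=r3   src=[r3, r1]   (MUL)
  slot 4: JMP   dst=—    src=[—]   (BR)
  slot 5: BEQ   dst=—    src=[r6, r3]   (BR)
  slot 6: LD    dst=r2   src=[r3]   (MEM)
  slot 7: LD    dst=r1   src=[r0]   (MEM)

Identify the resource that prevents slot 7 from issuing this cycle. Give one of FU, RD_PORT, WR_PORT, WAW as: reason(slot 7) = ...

reason(slot 7) = FU

#0 BR src=r5,r1 dispatched  <A:1 Mu:1 Ld:1 B:0 rd:5 wr:2>
#1 ALU src=r0,r0 dispatched  <A:0 Mu:1 Ld:1 B:0 rd:4 wr:1>
#2 MEM src=r6 dispatched  <A:0 Mu:1 Ld:0 B:0 rd:3 wr:0>
#3 MUL src=r3,r1 held:WR_PORT  <A:0 Mu:1 Ld:0 B:0 rd:3 wr:0>
#4 BR src=- held:FU  <A:0 Mu:1 Ld:0 B:0 rd:3 wr:0>
#5 BR src=r6,r3 held:FU  <A:0 Mu:1 Ld:0 B:0 rd:3 wr:0>
#6 MEM src=r3 held:FU  <A:0 Mu:1 Ld:0 B:0 rd:3 wr:0>
#7 MEM src=r0 held:FU  <A:0 Mu:1 Ld:0 B:0 rd:3 wr:0>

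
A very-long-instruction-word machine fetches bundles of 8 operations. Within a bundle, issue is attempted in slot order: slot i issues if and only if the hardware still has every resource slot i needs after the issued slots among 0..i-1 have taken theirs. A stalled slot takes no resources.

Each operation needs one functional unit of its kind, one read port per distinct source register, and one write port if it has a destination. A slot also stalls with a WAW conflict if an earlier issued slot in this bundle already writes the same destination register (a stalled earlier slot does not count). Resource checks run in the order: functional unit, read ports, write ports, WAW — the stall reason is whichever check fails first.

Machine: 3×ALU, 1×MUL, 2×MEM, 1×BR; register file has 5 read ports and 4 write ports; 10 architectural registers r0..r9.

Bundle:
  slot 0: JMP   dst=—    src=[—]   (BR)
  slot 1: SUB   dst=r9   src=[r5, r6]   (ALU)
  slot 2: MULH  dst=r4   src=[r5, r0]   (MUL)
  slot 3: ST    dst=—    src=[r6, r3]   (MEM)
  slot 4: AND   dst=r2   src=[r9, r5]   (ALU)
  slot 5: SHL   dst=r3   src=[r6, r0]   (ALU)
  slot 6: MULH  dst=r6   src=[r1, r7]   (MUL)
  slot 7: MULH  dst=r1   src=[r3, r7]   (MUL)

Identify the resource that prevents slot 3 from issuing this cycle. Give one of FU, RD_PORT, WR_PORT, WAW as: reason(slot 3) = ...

reason(slot 3) = RD_PORT

#0 BR src=- dispatched  <A:3 Mu:1 Ld:2 B:0 rd:5 wr:4>
#1 ALU src=r5,r6 dispatched  <A:2 Mu:1 Ld:2 B:0 rd:3 wr:3>
#2 MUL src=r5,r0 dispatched  <A:2 Mu:0 Ld:2 B:0 rd:1 wr:2>
#3 MEM src=r6,r3 held:RD_PORT  <A:2 Mu:0 Ld:2 B:0 rd:1 wr:2>
#4 ALU src=r9,r5 held:RD_PORT  <A:2 Mu:0 Ld:2 B:0 rd:1 wr:2>
#5 ALU src=r6,r0 held:RD_PORT  <A:2 Mu:0 Ld:2 B:0 rd:1 wr:2>
#6 MUL src=r1,r7 held:FU  <A:2 Mu:0 Ld:2 B:0 rd:1 wr:2>
#7 MUL src=r3,r7 held:FU  <A:2 Mu:0 Ld:2 B:0 rd:1 wr:2>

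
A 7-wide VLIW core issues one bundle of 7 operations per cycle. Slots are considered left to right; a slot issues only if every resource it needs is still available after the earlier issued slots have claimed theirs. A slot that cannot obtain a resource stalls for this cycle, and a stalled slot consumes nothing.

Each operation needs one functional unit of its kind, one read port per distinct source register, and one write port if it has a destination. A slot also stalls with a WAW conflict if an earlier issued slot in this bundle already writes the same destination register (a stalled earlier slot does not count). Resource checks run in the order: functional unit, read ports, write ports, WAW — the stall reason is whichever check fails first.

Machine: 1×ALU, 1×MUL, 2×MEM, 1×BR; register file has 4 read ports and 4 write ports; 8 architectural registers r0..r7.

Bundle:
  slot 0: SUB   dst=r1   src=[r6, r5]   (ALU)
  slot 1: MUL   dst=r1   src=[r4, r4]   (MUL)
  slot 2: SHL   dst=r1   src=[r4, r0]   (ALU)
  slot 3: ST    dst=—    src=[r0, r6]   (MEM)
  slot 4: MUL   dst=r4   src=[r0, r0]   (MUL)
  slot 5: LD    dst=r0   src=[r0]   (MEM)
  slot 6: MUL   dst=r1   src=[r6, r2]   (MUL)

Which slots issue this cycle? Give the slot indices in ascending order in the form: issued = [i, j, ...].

#0 ALU src=r6,r5 dispatched  <A:0 Mu:1 Ld:2 B:1 rd:2 wr:3>
#1 MUL src=r4,r4 held:WAW  <A:0 Mu:1 Ld:2 B:1 rd:2 wr:3>
#2 ALU src=r4,r0 held:FU  <A:0 Mu:1 Ld:2 B:1 rd:2 wr:3>
#3 MEM src=r0,r6 dispatched  <A:0 Mu:1 Ld:1 B:1 rd:0 wr:3>
#4 MUL src=r0,r0 held:RD_PORT  <A:0 Mu:1 Ld:1 B:1 rd:0 wr:3>
#5 MEM src=r0 held:RD_PORT  <A:0 Mu:1 Ld:1 B:1 rd:0 wr:3>
#6 MUL src=r6,r2 held:RD_PORT  <A:0 Mu:1 Ld:1 B:1 rd:0 wr:3>

issued = [0, 3]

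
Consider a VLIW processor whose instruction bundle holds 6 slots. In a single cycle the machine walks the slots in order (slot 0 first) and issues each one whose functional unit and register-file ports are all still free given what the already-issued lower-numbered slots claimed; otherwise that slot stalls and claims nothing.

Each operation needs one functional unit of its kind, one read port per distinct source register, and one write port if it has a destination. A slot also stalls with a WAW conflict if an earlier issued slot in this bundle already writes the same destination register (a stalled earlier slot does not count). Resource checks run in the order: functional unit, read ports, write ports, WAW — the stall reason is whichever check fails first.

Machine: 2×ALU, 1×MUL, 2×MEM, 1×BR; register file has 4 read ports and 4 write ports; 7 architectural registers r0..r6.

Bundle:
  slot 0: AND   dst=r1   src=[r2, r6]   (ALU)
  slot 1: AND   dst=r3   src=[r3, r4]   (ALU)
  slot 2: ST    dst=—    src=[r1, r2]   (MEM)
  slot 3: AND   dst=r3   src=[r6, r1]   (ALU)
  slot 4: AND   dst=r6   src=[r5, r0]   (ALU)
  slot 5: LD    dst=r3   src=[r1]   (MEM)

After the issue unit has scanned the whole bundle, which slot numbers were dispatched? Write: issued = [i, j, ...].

  0. ALU→r1 ⇒ go  {1A/1Mu/2Ld/1B | 2r 3w}
  1. ALU→r3 ⇒ go  {0A/1Mu/2Ld/1B | 0r 2w}
  2. MEM ⇒ no(RD_PORT)  {0A/1Mu/2Ld/1B | 0r 2w}
  3. ALU→r3 ⇒ no(FU)  {0A/1Mu/2Ld/1B | 0r 2w}
  4. ALU→r6 ⇒ no(FU)  {0A/1Mu/2Ld/1B | 0r 2w}
  5. MEM→r3 ⇒ no(RD_PORT)  {0A/1Mu/2Ld/1B | 0r 2w}

issued = [0, 1]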